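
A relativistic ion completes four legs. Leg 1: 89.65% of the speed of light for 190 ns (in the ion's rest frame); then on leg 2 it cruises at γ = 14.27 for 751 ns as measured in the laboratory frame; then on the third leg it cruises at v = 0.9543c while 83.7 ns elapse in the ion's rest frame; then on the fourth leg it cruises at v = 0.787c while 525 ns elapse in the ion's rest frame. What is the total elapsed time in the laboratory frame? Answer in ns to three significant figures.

Δt = 2310 ns

Leg 1: β = 0.8965; γ = 1/√(1 − 0.8965²) = 1/√0.1963 = 2.257; Δt_1 = 2.257 × 190 = 428.9 ns.
Leg 2: 751 ns is already measured in the laboratory frame.
Leg 3: γ = 1/√(1 − 0.9543²) = 1/√0.08931 = 3.346; Δt_3 = 3.346 × 83.7 = 280.1 ns.
Leg 4: γ = 1/√(1 − 0.787²) = 1/√0.3806 = 1.621; Δt_4 = 1.621 × 525 = 851.0 ns.
Total: 428.9 + 751.0 + 280.1 + 851.0 ns.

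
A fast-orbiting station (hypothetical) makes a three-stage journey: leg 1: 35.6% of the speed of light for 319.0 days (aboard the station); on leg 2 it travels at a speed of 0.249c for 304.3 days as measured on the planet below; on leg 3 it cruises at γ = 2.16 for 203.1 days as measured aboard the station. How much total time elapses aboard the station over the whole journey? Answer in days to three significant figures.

Leg 1: 319.0 days is already measured aboard the station.
Leg 2: γ = 1/√(1 − 0.249²) = 1/√0.9380 = 1.033; τ_2 = 304.3/1.033 = 294.7 days.
Leg 3: 203.1 days is already measured aboard the station.
Total: 319.0 + 294.7 + 203.1 days.

τ = 817 days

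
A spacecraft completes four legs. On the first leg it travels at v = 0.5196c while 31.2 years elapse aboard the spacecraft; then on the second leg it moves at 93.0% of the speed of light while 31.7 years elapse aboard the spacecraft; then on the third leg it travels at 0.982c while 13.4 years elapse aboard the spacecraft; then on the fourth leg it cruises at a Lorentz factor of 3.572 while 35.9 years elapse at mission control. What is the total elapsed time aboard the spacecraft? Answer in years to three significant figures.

Leg 1: 31.2 years is already measured aboard the spacecraft.
Leg 2: 31.7 years is already measured aboard the spacecraft.
Leg 3: 13.4 years is already measured aboard the spacecraft.
Leg 4: γ = 3.572; τ_4 = 35.9/3.572 = 10.05 years.
Total: 31.20 + 31.70 + 13.40 + 10.05 years.

τ = 86.4 years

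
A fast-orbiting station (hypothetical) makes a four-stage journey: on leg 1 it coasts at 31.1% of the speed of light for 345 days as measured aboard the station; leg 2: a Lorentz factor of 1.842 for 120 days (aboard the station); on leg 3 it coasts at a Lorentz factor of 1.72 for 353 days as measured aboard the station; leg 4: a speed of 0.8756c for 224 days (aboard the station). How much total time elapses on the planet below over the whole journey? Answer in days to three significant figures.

Δt = 1650 days

Leg 1: β = 0.311; γ = 1/√(1 − 0.311²) = 1/√0.9033 = 1.052; Δt_1 = 1.052 × 345 = 363.0 days.
Leg 2: γ = 1.842; Δt_2 = 1.842 × 120 = 221.0 days.
Leg 3: γ = 1.72; Δt_3 = 1.720 × 353 = 607.2 days.
Leg 4: γ = 1/√(1 − 0.8756²) = 1/√0.2333 = 2.070; Δt_4 = 2.070 × 224 = 463.7 days.
Total: 363.0 + 221.0 + 607.2 + 463.7 days.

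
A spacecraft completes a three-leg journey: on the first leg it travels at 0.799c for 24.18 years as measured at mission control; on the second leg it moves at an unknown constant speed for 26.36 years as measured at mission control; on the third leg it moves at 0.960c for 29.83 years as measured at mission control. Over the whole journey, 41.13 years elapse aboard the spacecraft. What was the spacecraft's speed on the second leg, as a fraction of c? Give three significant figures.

β = 0.722

Leg 1: γ = 1/√(1 − 0.799²) = 1/√0.3616 = 1.663; τ_1 = 24.18/1.663 = 14.54 years.
Leg 2: speed unknown; τ_2 = 26.36/γ_2.
Leg 3: γ = 1/√(1 − 0.960²) = 25/7 ≈ 3.571; τ_3 = 29.83/3.571 = 8.352 years.
Total proper time: 14.54 + τ_2 + 8.352 = 41.13, so τ_2 = 41.13 − 22.89 = 18.24 years.
γ_2 = 26.36/18.24 = 1.445; β = √(1 − 1/γ²) = √0.5213.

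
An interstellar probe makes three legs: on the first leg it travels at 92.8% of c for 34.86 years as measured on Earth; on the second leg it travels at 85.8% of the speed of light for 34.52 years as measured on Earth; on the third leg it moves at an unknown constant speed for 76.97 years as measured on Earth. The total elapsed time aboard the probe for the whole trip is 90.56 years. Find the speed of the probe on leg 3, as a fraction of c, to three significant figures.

Leg 1: β = 0.928; γ = 1/√(1 − 0.928²) = 1/√0.1388 = 2.684; τ_1 = 34.86/2.684 = 12.99 years.
Leg 2: β = 0.858; γ = 1/√(1 − 0.858²) = 1/√0.2638 = 1.947; τ_2 = 34.52/1.947 = 17.73 years.
Leg 3: speed unknown; τ_3 = 76.97/γ_3.
Total proper time: 12.99 + 17.73 + τ_3 = 90.56, so τ_3 = 90.56 − 30.72 = 59.84 years.
γ_3 = 76.97/59.84 = 1.286; β = √(1 − 1/γ²) = √0.3956.

β = 0.629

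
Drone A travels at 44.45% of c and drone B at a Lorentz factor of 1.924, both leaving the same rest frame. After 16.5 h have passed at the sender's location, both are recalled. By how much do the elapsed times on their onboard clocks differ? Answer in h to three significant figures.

|τ_A − τ_B| = 6.20 h

A: β = 0.4445; γ = 1/√(1 − 0.4445²) = 1/√0.8024 = 1.116; τ_A = 16.5/1.116 = 14.78 h.
B: γ = 1.924; τ_B = 16.5/1.924 = 8.576 h.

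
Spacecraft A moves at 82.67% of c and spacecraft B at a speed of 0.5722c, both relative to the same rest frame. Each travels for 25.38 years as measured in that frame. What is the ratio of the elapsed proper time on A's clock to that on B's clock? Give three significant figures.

τ_A/τ_B = 0.686

A: β = 0.8267; γ = 1/√(1 − 0.8267²) = 1/√0.3166 = 1.777. B: γ = 1/√(1 − 0.5722²) = 1/√0.6726 = 1.219.
τ_A/τ_B = γ_B/γ_A = 1.219/1.777 = 0.6861, so τ_A/τ_B = 0.6861.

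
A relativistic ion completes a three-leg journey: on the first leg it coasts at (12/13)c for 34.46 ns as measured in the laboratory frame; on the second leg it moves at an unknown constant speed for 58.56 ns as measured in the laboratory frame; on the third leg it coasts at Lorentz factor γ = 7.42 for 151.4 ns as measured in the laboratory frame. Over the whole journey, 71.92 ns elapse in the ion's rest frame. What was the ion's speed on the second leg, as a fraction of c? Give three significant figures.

Leg 1: γ = 1/√(1 − (12/13)²) = 13/5 = 2.600; τ_1 = 34.46/2.600 = 13.25 ns.
Leg 2: speed unknown; τ_2 = 58.56/γ_2.
Leg 3: γ = 7.42; τ_3 = 151.4/7.420 = 20.40 ns.
Total proper time: 13.25 + τ_2 + 20.40 = 71.92, so τ_2 = 71.92 − 33.66 = 38.26 ns.
γ_2 = 58.56/38.26 = 1.531; β = √(1 − 1/γ²) = √0.5731.

β = 0.757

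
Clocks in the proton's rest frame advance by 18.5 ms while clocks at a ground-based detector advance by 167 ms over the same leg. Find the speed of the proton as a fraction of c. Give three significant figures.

v = 0.994c

The proper time is measured in the proton's rest frame (both events occur at the proton's location); Δt is measured at a ground-based detector. γ = Δt/τ = 167/18.5 = 9.027.
β = √(1 − 1/γ²) = √(1 − 0.01227) = √0.9877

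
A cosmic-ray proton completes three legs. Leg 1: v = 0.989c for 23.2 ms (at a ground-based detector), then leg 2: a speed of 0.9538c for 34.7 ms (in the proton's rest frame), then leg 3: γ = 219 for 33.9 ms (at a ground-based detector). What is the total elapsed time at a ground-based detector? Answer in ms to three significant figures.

Leg 1: 23.2 ms is already measured at a ground-based detector.
Leg 2: γ = 1/√(1 − 0.9538²) = 1/√0.09027 = 3.328; Δt_2 = 3.328 × 34.7 = 115.5 ms.
Leg 3: 33.9 ms is already measured at a ground-based detector.
Total: 23.20 + 115.5 + 33.90 ms.

Δt = 173 ms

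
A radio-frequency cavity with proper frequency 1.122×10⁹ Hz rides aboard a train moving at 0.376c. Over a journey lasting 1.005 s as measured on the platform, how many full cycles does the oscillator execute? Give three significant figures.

N = 1.04×10⁹

γ = 1/√(1 − 0.376²) = 1/√0.8586 = 1.079
The oscillator's own cycle count is N = f × τ where τ is the proper time on the train. τ = Δt/γ = 1.005/1.079 = 0.9313 s = 9.313×10⁻¹ s.
N = 1.122×10⁹ × 9.313×10⁻¹ = 1.045×10⁹.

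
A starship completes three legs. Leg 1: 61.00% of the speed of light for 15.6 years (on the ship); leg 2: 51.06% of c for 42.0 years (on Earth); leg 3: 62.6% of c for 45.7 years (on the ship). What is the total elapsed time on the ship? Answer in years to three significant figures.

Leg 1: 15.6 years is already measured on the ship.
Leg 2: β = 0.5106; γ = 1/√(1 − 0.5106²) = 1/√0.7393 = 1.163; τ_2 = 42.0/1.163 = 36.11 years.
Leg 3: 45.7 years is already measured on the ship.
Total: 15.60 + 36.11 + 45.70 years.

τ = 97.4 years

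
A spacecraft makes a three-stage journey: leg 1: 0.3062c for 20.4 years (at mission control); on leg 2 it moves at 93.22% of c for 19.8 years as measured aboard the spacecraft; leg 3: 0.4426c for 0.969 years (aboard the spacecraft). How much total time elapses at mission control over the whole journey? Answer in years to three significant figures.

Leg 1: 20.4 years is already measured at mission control.
Leg 2: β = 0.9322; γ = 1/√(1 − 0.9322²) = 1/√0.1310 = 2.763; Δt_2 = 2.763 × 19.8 = 54.70 years.
Leg 3: γ = 1/√(1 − 0.4426²) = 1/√0.8041 = 1.115; Δt_3 = 1.115 × 0.969 = 1.081 years.
Total: 20.40 + 54.70 + 1.081 years.

Δt = 76.2 years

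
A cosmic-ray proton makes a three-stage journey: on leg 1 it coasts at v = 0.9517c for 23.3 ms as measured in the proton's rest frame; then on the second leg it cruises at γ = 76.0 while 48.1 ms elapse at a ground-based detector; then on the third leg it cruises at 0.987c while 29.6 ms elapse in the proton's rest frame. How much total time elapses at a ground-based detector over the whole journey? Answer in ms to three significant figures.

Δt = 308 ms

Leg 1: γ = 1/√(1 − 0.9517²) = 1/√0.09427 = 3.257; Δt_1 = 3.257 × 23.3 = 75.89 ms.
Leg 2: 48.1 ms is already measured at a ground-based detector.
Leg 3: γ = 1/√(1 − 0.987²) = 1/√0.02583 = 6.222; Δt_3 = 6.222 × 29.6 = 184.2 ms.
Total: 75.89 + 48.10 + 184.2 ms.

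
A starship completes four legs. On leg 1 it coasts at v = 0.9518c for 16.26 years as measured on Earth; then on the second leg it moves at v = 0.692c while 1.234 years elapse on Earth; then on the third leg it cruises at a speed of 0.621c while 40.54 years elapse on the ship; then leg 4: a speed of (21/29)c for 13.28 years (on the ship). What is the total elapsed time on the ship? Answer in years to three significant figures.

τ = 59.7 years

Leg 1: γ = 1/√(1 − 0.9518²) = 1/√0.09408 = 3.260; τ_1 = 16.26/3.260 = 4.987 years.
Leg 2: γ = 1/√(1 − 0.692²) = 1/√0.5211 = 1.385; τ_2 = 1.234/1.385 = 0.8908 years.
Leg 3: 40.54 years is already measured on the ship.
Leg 4: 13.28 years is already measured on the ship.
Total: 4.987 + 0.8908 + 40.54 + 13.28 years.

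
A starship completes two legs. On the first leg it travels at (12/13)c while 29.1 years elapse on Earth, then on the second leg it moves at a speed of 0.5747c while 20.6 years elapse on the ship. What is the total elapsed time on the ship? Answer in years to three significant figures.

τ = 31.8 years

Leg 1: γ = 1/√(1 − (12/13)²) = 13/5 = 2.600; τ_1 = 29.1/2.600 = 11.19 years.
Leg 2: 20.6 years is already measured on the ship.
Total: 11.19 + 20.60 years.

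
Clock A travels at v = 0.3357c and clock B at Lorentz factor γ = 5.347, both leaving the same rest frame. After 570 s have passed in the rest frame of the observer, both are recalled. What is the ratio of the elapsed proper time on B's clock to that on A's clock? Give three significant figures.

τ_B/τ_A = 0.199

A: γ = 1/√(1 − 0.3357²) = 1/√0.8873 = 1.062. B: γ = 5.347.
τ_A/τ_B = γ_B/γ_A = 5.347/1.062 = 5.037, so τ_B/τ_A = 0.1985.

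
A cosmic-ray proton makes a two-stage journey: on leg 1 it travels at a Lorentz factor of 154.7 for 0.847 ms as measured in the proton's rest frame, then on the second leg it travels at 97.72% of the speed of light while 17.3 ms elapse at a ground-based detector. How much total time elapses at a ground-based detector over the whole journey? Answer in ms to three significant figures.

Δt = 148 ms

Leg 1: γ = 154.7; Δt_1 = 154.7 × 0.847 = 131.0 ms.
Leg 2: 17.3 ms is already measured at a ground-based detector.
Total: 131.0 + 17.30 ms.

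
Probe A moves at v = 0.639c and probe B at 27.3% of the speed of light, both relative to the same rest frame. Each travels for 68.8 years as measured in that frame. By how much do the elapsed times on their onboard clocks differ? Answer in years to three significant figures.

A: γ = 1/√(1 − 0.639²) = 1/√0.5917 = 1.300; τ_A = 68.8/1.300 = 52.92 years.
B: β = 0.273; γ = 1/√(1 − 0.273²) = 1/√0.9255 = 1.039; τ_B = 68.8/1.039 = 66.19 years.

|τ_A − τ_B| = 13.3 years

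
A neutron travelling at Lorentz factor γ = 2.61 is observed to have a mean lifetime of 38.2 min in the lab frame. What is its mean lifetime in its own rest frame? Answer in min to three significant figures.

γ = 2.61
The lab-frame lifetime is the dilated interval; the proper lifetime is τ₀ = Δt/γ = 38.2/2.610 min.

τ₀ = 14.6 min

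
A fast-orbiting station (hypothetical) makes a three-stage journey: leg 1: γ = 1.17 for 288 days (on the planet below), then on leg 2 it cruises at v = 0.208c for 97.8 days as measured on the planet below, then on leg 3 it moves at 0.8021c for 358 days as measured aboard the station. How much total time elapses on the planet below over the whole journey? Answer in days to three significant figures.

Leg 1: 288 days is already measured on the planet below.
Leg 2: 97.8 days is already measured on the planet below.
Leg 3: γ = 1/√(1 − 0.8021²) = 1/√0.3566 = 1.675; Δt_3 = 1.675 × 358 = 599.5 days.
Total: 288.0 + 97.80 + 599.5 days.

Δt = 985 days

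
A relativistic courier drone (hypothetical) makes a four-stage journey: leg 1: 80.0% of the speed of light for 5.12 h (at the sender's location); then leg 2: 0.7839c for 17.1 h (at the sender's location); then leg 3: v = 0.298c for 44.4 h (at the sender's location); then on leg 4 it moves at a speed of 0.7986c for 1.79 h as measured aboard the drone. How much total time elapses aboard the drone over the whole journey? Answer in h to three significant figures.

τ = 57.9 h

Leg 1: β = 0.800; γ = 1/√(1 − 0.800²) = 1/√0.3600 = 1.667; τ_1 = 5.12/1.667 = 3.072 h.
Leg 2: γ = 1/√(1 − 0.7839²) = 1/√0.3855 = 1.611; τ_2 = 17.1/1.611 = 10.62 h.
Leg 3: γ = 1/√(1 − 0.298²) = 1/√0.9112 = 1.048; τ_3 = 44.4/1.048 = 42.38 h.
Leg 4: 1.79 h is already measured aboard the drone.
Total: 3.072 + 10.62 + 42.38 + 1.790 h.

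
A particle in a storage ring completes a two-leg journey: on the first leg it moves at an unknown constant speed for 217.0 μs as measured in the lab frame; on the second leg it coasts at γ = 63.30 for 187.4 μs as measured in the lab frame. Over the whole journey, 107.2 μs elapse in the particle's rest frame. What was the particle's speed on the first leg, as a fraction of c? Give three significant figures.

Leg 1: speed unknown; τ_1 = 217.0/γ_1.
Leg 2: γ = 63.30; τ_2 = 187.4/63.30 = 2.961 μs.
Total proper time: τ_1 + 2.961 = 107.2, so τ_1 = 107.2 − 2.961 = 104.2 μs.
γ_1 = 217.0/104.2 = 2.082; β = √(1 − 1/γ²) = √0.7692.

β = 0.877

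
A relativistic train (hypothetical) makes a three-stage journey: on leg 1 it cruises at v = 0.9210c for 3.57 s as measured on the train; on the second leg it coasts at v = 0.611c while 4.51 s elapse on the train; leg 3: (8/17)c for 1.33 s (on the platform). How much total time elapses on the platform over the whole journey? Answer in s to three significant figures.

Leg 1: γ = 1/√(1 − 0.9210²) = 1/√0.1518 = 2.567; Δt_1 = 2.567 × 3.57 = 9.164 s.
Leg 2: γ = 1/√(1 − 0.611²) = 1/√0.6267 = 1.263; Δt_2 = 1.263 × 4.51 = 5.697 s.
Leg 3: 1.33 s is already measured on the platform.
Total: 9.164 + 5.697 + 1.330 s.

Δt = 16.2 s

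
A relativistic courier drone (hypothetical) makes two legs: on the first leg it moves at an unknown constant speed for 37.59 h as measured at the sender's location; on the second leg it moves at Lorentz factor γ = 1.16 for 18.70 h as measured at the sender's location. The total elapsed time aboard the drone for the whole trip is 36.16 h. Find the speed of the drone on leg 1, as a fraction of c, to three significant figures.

Leg 1: speed unknown; τ_1 = 37.59/γ_1.
Leg 2: γ = 1.16; τ_2 = 18.70/1.160 = 16.12 h.
Total proper time: τ_1 + 16.12 = 36.16, so τ_1 = 36.16 − 16.12 = 20.04 h.
γ_1 = 37.59/20.04 = 1.876; β = √(1 − 1/γ²) = √0.7158.

β = 0.846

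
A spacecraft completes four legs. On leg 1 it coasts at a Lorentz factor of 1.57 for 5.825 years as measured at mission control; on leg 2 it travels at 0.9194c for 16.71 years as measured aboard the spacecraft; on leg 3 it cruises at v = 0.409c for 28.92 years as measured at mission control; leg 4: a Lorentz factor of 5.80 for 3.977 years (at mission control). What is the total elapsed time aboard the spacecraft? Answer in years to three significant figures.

τ = 47.5 years

Leg 1: γ = 1.57; τ_1 = 5.825/1.570 = 3.710 years.
Leg 2: 16.71 years is already measured aboard the spacecraft.
Leg 3: γ = 1/√(1 − 0.409²) = 1/√0.8327 = 1.096; τ_3 = 28.92/1.096 = 26.39 years.
Leg 4: γ = 5.80; τ_4 = 3.977/5.800 = 0.6857 years.
Total: 3.710 + 16.71 + 26.39 + 0.6857 years.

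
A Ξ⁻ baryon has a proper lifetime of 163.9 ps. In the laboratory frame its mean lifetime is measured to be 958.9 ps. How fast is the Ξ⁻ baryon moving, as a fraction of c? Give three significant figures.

v = 0.985c

γ = Δt/τ₀ = 958.9/163.9 = 5.851
β = √(1 − 1/γ²) = √(1 − 0.02922) = √0.9708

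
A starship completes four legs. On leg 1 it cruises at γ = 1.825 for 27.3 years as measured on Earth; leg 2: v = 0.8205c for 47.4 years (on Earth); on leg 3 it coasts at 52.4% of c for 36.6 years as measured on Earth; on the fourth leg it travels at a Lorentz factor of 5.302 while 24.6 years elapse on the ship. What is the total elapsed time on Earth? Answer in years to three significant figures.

Δt = 242 years

Leg 1: 27.3 years is already measured on Earth.
Leg 2: 47.4 years is already measured on Earth.
Leg 3: 36.6 years is already measured on Earth.
Leg 4: γ = 5.302; Δt_4 = 5.302 × 24.6 = 130.4 years.
Total: 27.30 + 47.40 + 36.60 + 130.4 years.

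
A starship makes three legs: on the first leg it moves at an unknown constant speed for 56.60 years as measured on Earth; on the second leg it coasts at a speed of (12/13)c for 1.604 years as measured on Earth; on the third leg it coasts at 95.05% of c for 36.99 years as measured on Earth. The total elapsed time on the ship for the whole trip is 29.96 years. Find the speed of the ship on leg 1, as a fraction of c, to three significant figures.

Leg 1: speed unknown; τ_1 = 56.60/γ_1.
Leg 2: γ = 1/√(1 − (12/13)²) = 13/5 = 2.600; τ_2 = 1.604/2.600 = 0.6169 years.
Leg 3: β = 0.9505; γ = 1/√(1 − 0.9505²) = 1/√0.09655 = 3.218; τ_3 = 36.99/3.218 = 11.49 years.
Total proper time: τ_1 + 0.6169 + 11.49 = 29.96, so τ_1 = 29.96 − 12.11 = 17.85 years.
γ_1 = 56.60/17.85 = 3.171; β = √(1 − 1/γ²) = √0.9005.

β = 0.949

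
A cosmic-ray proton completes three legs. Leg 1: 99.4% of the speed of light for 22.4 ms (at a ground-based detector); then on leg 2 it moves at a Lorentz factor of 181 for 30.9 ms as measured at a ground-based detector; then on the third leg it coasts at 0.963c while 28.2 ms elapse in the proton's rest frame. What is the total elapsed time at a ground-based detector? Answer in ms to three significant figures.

Leg 1: 22.4 ms is already measured at a ground-based detector.
Leg 2: 30.9 ms is already measured at a ground-based detector.
Leg 3: γ = 1/√(1 − 0.963²) = 1/√0.07263 = 3.711; Δt_3 = 3.711 × 28.2 = 104.6 ms.
Total: 22.40 + 30.90 + 104.6 ms.

Δt = 158 ms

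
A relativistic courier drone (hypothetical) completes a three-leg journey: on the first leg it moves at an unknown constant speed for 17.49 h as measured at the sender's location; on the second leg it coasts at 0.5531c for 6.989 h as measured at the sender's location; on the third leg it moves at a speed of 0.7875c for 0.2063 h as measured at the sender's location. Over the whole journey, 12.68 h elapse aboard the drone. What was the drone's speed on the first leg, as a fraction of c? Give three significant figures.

Leg 1: speed unknown; τ_1 = 17.49/γ_1.
Leg 2: γ = 1/√(1 − 0.5531²) = 1/√0.6941 = 1.200; τ_2 = 6.989/1.200 = 5.823 h.
Leg 3: γ = 1/√(1 − 0.7875²) = 1/√0.3798 = 1.623; τ_3 = 0.2063/1.623 = 0.1271 h.
Total proper time: τ_1 + 5.823 + 0.1271 = 12.68, so τ_1 = 12.68 − 5.950 = 6.730 h.
γ_1 = 17.49/6.730 = 2.599; β = √(1 − 1/γ²) = √0.8519.

β = 0.923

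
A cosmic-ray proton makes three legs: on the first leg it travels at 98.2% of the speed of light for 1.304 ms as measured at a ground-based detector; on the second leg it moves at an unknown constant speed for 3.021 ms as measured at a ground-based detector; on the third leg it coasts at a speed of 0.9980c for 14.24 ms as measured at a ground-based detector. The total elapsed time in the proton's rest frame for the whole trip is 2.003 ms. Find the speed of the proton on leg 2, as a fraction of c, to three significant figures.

Leg 1: β = 0.982; γ = 1/√(1 − 0.982²) = 1/√0.03568 = 5.294; τ_1 = 1.304/5.294 = 0.2463 ms.
Leg 2: speed unknown; τ_2 = 3.021/γ_2.
Leg 3: γ = 1/√(1 − 0.9980²) = 1/√0.003996 = 15.82; τ_3 = 14.24/15.82 = 0.9002 ms.
Total proper time: 0.2463 + τ_2 + 0.9002 = 2.003, so τ_2 = 2.003 − 1.146 = 0.8565 ms.
γ_2 = 3.021/0.8565 = 3.527; β = √(1 − 1/γ²) = √0.9196.

β = 0.959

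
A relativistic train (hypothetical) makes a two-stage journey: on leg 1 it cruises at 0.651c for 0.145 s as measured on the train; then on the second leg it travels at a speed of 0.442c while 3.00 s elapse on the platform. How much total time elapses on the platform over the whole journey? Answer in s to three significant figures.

Leg 1: γ = 1/√(1 − 0.651²) = 1/√0.5762 = 1.317; Δt_1 = 1.317 × 0.145 = 0.1910 s.
Leg 2: 3.00 s is already measured on the platform.
Total: 0.1910 + 3.000 s.

Δt = 3.19 s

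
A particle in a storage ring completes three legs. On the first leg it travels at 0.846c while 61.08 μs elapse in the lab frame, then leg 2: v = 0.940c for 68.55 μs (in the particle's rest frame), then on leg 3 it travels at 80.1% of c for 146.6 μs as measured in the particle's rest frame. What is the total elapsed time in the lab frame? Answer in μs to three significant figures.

Leg 1: 61.08 μs is already measured in the lab frame.
Leg 2: γ = 1/√(1 − 0.940²) = 1/√0.1164 = 2.931; Δt_2 = 2.931 × 68.55 = 200.9 μs.
Leg 3: β = 0.801; γ = 1/√(1 − 0.801²) = 1/√0.3584 = 1.670; Δt_3 = 1.670 × 146.6 = 244.9 μs.
Total: 61.08 + 200.9 + 244.9 μs.

Δt = 507 μs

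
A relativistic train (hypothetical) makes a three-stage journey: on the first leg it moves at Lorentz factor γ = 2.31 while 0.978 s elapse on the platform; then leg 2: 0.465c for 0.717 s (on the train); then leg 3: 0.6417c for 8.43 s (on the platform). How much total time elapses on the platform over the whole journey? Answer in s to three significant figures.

Leg 1: 0.978 s is already measured on the platform.
Leg 2: γ = 1/√(1 − 0.465²) = 1/√0.7838 = 1.130; Δt_2 = 1.130 × 0.717 = 0.8099 s.
Leg 3: 8.43 s is already measured on the platform.
Total: 0.9780 + 0.8099 + 8.430 s.

Δt = 10.2 s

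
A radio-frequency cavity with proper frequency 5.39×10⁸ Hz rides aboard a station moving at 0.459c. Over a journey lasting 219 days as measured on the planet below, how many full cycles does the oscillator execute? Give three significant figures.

N = 9.06×10¹⁵

γ = 1/√(1 − 0.459²) = 1/√0.7893 = 1.126
The oscillator's own cycle count is N = f × τ where τ is the proper time aboard the station. τ = Δt/γ = 219/1.126 = 194.6 days = 1.681×10⁷ s.
N = 5.39×10⁸ × 1.681×10⁷ = 9.061×10¹⁵.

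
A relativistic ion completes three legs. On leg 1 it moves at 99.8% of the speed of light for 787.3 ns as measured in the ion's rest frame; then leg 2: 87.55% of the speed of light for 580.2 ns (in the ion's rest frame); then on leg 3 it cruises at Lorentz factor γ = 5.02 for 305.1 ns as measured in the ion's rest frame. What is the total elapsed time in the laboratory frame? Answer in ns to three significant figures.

Leg 1: β = 0.998; γ = 1/√(1 − 0.998²) = 1/√0.003996 = 15.82; Δt_1 = 15.82 × 787.3 = 1.245×10⁴ ns.
Leg 2: β = 0.8755; γ = 1/√(1 − 0.8755²) = 1/√0.2335 = 2.069; Δt_2 = 2.069 × 580.2 = 1201 ns.
Leg 3: γ = 5.02; Δt_3 = 5.020 × 305.1 = 1532 ns.
Total: 1.245×10⁴ + 1201 + 1532 ns.

Δt = 1.52×10⁴ ns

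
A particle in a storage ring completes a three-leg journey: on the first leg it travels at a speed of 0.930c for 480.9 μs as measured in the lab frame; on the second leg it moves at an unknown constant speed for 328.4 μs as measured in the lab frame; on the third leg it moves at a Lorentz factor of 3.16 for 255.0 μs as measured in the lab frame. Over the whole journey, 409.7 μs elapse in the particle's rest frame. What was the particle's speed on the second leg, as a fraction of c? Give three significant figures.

Leg 1: γ = 1/√(1 − 0.930²) = 1/√0.1351 = 2.721; τ_1 = 480.9/2.721 = 176.8 μs.
Leg 2: speed unknown; τ_2 = 328.4/γ_2.
Leg 3: γ = 3.16; τ_3 = 255.0/3.160 = 80.70 μs.
Total proper time: 176.8 + τ_2 + 80.70 = 409.7, so τ_2 = 409.7 − 257.5 = 152.2 μs.
γ_2 = 328.4/152.2 = 2.157; β = √(1 − 1/γ²) = √0.7851.

β = 0.886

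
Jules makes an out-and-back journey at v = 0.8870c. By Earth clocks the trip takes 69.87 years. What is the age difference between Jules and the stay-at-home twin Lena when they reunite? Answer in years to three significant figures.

γ = 1/√(1 − 0.8870²) = 1/√0.2132 = 2.166
Jules's elapsed proper time: τ = 69.87/2.166 = 32.26 years.
Age gap = Δt − τ = 69.87 − 32.26 years.

Δt − τ = 37.6 years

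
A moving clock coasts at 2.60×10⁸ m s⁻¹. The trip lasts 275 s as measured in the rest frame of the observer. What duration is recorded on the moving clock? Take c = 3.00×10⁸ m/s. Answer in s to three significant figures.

τ = 137 s

β = 2.60×10⁸/3.00×10⁸ = 0.8667; γ = 1/√(1 − 0.8667²) = 2.004
The interval measured in the rest frame of the observer is the dilated one; the clock on the moving clock measures the proper time τ = Δt/γ = 275/2.004 s.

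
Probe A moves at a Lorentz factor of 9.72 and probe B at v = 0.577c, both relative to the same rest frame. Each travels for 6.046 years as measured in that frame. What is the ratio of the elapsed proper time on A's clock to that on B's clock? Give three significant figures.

A: γ = 9.72. B: γ = 1/√(1 − 0.577²) = 1/√0.6671 = 1.224.
τ_A/τ_B = γ_B/γ_A = 1.224/9.720 = 0.1260, so τ_A/τ_B = 0.1260.

τ_A/τ_B = 0.126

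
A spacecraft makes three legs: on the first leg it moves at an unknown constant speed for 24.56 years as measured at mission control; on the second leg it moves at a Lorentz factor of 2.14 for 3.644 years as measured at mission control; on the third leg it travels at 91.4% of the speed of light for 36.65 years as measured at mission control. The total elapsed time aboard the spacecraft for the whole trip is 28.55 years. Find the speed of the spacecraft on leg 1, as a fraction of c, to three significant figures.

Leg 1: speed unknown; τ_1 = 24.56/γ_1.
Leg 2: γ = 2.14; τ_2 = 3.644/2.140 = 1.703 years.
Leg 3: β = 0.914; γ = 1/√(1 − 0.914²) = 1/√0.1646 = 2.465; τ_3 = 36.65/2.465 = 14.87 years.
Total proper time: τ_1 + 1.703 + 14.87 = 28.55, so τ_1 = 28.55 − 16.57 = 11.98 years.
γ_1 = 24.56/11.98 = 2.050; β = √(1 − 1/γ²) = √0.7622.

β = 0.873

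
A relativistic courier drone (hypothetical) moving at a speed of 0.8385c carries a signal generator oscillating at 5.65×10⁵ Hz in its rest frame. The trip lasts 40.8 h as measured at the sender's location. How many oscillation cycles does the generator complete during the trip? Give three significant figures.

γ = 1/√(1 − 0.8385²) = 1/√0.2969 = 1.835
The oscillator's own cycle count is N = f × τ where τ is the proper time aboard the drone. τ = Δt/γ = 40.8/1.835 = 22.23 h = 8.004×10⁴ s.
N = 5.65×10⁵ × 8.004×10⁴ = 4.522×10¹⁰.

N = 4.52×10¹⁰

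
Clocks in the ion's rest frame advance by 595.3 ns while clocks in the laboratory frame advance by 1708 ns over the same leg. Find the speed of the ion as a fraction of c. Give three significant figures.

v = 0.937c

The proper time is measured in the ion's rest frame (both events occur at the ion's location); Δt is measured in the laboratory frame. γ = Δt/τ = 1708/595.3 = 2.869.
β = √(1 − 1/γ²) = √(1 − 0.1215) = √0.8785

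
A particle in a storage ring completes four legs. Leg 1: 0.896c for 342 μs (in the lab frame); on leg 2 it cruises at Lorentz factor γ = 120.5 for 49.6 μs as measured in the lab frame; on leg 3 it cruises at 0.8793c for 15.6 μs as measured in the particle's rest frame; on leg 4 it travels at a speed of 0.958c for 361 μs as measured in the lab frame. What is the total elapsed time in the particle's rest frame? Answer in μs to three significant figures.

τ = 271 μs

Leg 1: γ = 1/√(1 − 0.896²) = 1/√0.1972 = 2.252; τ_1 = 342/2.252 = 151.9 μs.
Leg 2: γ = 120.5; τ_2 = 49.6/120.5 = 0.4116 μs.
Leg 3: 15.6 μs is already measured in the particle's rest frame.
Leg 4: γ = 1/√(1 − 0.958²) = 1/√0.08224 = 3.487; τ_4 = 361/3.487 = 103.5 μs.
Total: 151.9 + 0.4116 + 15.60 + 103.5 μs.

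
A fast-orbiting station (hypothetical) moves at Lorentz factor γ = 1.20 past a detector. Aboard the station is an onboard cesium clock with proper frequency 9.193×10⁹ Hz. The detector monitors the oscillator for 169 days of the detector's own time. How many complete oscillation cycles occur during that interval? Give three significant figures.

N = 1.12×10¹⁷

γ = 1.20
During 169 days of lab time, the oscillator's proper time advances by τ = Δt/γ = 169/1.200 = 140.8 days = 1.217×10⁷ s.
N = f × τ = 9.193×10⁹ × 1.217×10⁷ = 1.119×10¹⁷.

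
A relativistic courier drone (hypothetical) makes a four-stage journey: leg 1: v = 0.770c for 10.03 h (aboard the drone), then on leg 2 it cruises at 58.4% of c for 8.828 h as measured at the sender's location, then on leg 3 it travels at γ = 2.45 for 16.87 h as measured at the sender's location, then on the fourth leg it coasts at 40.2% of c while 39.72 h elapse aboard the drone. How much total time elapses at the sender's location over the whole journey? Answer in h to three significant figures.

Leg 1: γ = 1/√(1 − 0.770²) = 1/√0.4071 = 1.567; Δt_1 = 1.567 × 10.03 = 15.72 h.
Leg 2: 8.828 h is already measured at the sender's location.
Leg 3: 16.87 h is already measured at the sender's location.
Leg 4: β = 0.402; γ = 1/√(1 − 0.402²) = 1/√0.8384 = 1.092; Δt_4 = 1.092 × 39.72 = 43.38 h.
Total: 15.72 + 8.828 + 16.87 + 43.38 h.

Δt = 84.8 h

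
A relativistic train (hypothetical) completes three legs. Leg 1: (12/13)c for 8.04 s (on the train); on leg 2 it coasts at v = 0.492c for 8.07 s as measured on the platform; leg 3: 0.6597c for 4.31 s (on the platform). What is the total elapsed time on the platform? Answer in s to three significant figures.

Δt = 33.3 s

Leg 1: γ = 1/√(1 − (12/13)²) = 13/5 = 2.600; Δt_1 = 2.600 × 8.04 = 20.90 s.
Leg 2: 8.07 s is already measured on the platform.
Leg 3: 4.31 s is already measured on the platform.
Total: 20.90 + 8.070 + 4.310 s.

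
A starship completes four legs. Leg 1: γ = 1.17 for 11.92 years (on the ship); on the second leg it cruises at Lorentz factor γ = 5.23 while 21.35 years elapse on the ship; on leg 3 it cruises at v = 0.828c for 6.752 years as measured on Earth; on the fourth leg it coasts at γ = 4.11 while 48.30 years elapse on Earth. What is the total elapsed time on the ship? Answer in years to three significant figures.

τ = 48.8 years

Leg 1: 11.92 years is already measured on the ship.
Leg 2: 21.35 years is already measured on the ship.
Leg 3: γ = 1/√(1 − 0.828²) = 1/√0.3144 = 1.783; τ_3 = 6.752/1.783 = 3.786 years.
Leg 4: γ = 4.11; τ_4 = 48.30/4.110 = 11.75 years.
Total: 11.92 + 21.35 + 3.786 + 11.75 years.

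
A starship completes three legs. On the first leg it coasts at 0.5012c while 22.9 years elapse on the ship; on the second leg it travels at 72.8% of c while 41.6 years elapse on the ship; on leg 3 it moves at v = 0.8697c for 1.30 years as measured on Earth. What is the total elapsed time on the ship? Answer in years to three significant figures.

Leg 1: 22.9 years is already measured on the ship.
Leg 2: 41.6 years is already measured on the ship.
Leg 3: γ = 1/√(1 − 0.8697²) = 1/√0.2436 = 2.026; τ_3 = 1.30/2.026 = 0.6417 years.
Total: 22.90 + 41.60 + 0.6417 years.

τ = 65.1 years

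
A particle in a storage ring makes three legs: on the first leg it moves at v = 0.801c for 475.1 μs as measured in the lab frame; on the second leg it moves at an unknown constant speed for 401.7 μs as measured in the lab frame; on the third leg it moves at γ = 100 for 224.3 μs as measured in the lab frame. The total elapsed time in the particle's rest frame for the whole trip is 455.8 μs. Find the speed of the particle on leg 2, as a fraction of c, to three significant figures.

β = 0.907

Leg 1: γ = 1/√(1 − 0.801²) = 1/√0.3584 = 1.670; τ_1 = 475.1/1.670 = 284.4 μs.
Leg 2: speed unknown; τ_2 = 401.7/γ_2.
Leg 3: γ = 100; τ_3 = 224.3/100.0 = 2.243 μs.
Total proper time: 284.4 + τ_2 + 2.243 = 455.8, so τ_2 = 455.8 − 286.7 = 169.1 μs.
γ_2 = 401.7/169.1 = 2.375; β = √(1 − 1/γ²) = √0.8227.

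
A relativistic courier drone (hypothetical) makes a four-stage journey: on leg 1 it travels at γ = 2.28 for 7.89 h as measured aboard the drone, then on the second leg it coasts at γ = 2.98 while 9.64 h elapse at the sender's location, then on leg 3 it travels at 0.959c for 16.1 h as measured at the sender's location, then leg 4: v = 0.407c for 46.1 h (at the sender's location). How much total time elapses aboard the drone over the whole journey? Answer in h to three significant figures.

τ = 57.8 h

Leg 1: 7.89 h is already measured aboard the drone.
Leg 2: γ = 2.98; τ_2 = 9.64/2.980 = 3.235 h.
Leg 3: γ = 1/√(1 − 0.959²) = 1/√0.08032 = 3.529; τ_3 = 16.1/3.529 = 4.563 h.
Leg 4: γ = 1/√(1 − 0.407²) = 1/√0.8344 = 1.095; τ_4 = 46.1/1.095 = 42.11 h.
Total: 7.890 + 3.235 + 4.563 + 42.11 h.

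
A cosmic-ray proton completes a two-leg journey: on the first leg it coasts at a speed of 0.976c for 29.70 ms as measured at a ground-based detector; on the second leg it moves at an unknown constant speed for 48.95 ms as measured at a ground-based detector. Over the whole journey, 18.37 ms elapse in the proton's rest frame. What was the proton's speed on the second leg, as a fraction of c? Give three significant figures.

Leg 1: γ = 1/√(1 − 0.976²) = 1/√0.04742 = 4.592; τ_1 = 29.70/4.592 = 6.468 ms.
Leg 2: speed unknown; τ_2 = 48.95/γ_2.
Total proper time: 6.468 + τ_2 = 18.37, so τ_2 = 18.37 − 6.468 = 11.90 ms.
γ_2 = 48.95/11.90 = 4.113; β = √(1 − 1/γ²) = √0.9409.

β = 0.970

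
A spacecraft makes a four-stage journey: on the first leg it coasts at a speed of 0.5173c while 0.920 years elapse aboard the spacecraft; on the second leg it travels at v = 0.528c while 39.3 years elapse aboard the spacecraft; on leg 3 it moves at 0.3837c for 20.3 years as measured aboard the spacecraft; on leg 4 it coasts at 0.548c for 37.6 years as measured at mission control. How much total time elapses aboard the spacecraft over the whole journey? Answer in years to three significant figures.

τ = 92.0 years

Leg 1: 0.920 years is already measured aboard the spacecraft.
Leg 2: 39.3 years is already measured aboard the spacecraft.
Leg 3: 20.3 years is already measured aboard the spacecraft.
Leg 4: γ = 1/√(1 − 0.548²) = 1/√0.6997 = 1.195; τ_4 = 37.6/1.195 = 31.45 years.
Total: 0.9200 + 39.30 + 20.30 + 31.45 years.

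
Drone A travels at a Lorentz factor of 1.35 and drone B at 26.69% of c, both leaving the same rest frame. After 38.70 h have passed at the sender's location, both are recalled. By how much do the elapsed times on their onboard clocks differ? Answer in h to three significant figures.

A: γ = 1.35; τ_A = 38.70/1.350 = 28.67 h.
B: β = 0.2669; γ = 1/√(1 − 0.2669²) = 1/√0.9288 = 1.038; τ_B = 38.70/1.038 = 37.30 h.

|τ_A − τ_B| = 8.63 h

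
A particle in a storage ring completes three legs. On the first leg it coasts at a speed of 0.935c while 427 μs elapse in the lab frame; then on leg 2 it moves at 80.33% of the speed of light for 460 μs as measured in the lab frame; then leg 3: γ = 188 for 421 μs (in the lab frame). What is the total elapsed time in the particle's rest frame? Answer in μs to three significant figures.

Leg 1: γ = 1/√(1 − 0.935²) = 1/√0.1258 = 2.820; τ_1 = 427/2.820 = 151.4 μs.
Leg 2: β = 0.8033; γ = 1/√(1 − 0.8033²) = 1/√0.3547 = 1.679; τ_2 = 460/1.679 = 274.0 μs.
Leg 3: γ = 188; τ_3 = 421/188.0 = 2.239 μs.
Total: 151.4 + 274.0 + 2.239 μs.

τ = 428 μs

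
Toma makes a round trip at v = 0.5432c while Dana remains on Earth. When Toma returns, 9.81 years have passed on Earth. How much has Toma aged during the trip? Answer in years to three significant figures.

γ = 1/√(1 − 0.5432²) = 1/√0.7049 = 1.191
Toma's clock measures proper time along the trip: τ = Δt/γ = 9.81/1.191 years.

τ = 8.24 years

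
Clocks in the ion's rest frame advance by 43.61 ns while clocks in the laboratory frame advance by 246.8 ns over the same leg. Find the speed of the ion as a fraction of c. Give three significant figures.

β = 0.984

The proper time is measured in the ion's rest frame (both events occur at the ion's location); Δt is measured in the laboratory frame. γ = Δt/τ = 246.8/43.61 = 5.659.
β = √(1 − 1/γ²) = √(1 − 0.03122) = √0.9688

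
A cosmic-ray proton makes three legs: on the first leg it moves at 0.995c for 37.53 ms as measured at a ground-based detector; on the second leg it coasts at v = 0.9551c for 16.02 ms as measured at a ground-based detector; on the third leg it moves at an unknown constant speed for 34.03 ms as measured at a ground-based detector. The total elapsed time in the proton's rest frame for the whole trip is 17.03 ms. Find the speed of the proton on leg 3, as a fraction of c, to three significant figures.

Leg 1: γ = 1/√(1 − 0.995²) = 1/√0.009975 = 10.01; τ_1 = 37.53/10.01 = 3.748 ms.
Leg 2: γ = 1/√(1 − 0.9551²) = 1/√0.08778 = 3.375; τ_2 = 16.02/3.375 = 4.746 ms.
Leg 3: speed unknown; τ_3 = 34.03/γ_3.
Total proper time: 3.748 + 4.746 + τ_3 = 17.03, so τ_3 = 17.03 − 8.495 = 8.535 ms.
γ_3 = 34.03/8.535 = 3.987; β = √(1 − 1/γ²) = √0.9371.

β = 0.968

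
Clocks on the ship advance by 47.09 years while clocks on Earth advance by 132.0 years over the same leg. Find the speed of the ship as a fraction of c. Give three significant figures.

The proper time is measured on the ship (both events occur at the ship's location); Δt is measured on Earth. γ = Δt/τ = 132.0/47.09 = 2.803.
β = √(1 − 1/γ²) = √(1 − 0.1273) = √0.8727

v = 0.934c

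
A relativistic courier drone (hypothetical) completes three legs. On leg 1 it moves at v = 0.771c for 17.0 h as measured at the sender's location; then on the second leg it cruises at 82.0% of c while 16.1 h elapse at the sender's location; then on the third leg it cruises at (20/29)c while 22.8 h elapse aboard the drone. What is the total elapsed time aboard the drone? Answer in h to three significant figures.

Leg 1: γ = 1/√(1 − 0.771²) = 1/√0.4056 = 1.570; τ_1 = 17.0/1.570 = 10.83 h.
Leg 2: β = 0.820; γ = 1/√(1 − 0.820²) = 1/√0.3276 = 1.747; τ_2 = 16.1/1.747 = 9.215 h.
Leg 3: 22.8 h is already measured aboard the drone.
Total: 10.83 + 9.215 + 22.80 h.

τ = 42.8 h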